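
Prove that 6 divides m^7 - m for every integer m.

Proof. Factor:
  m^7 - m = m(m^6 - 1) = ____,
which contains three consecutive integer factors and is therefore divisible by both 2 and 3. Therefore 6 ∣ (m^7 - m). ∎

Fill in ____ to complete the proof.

(m - 1)m(m + 1)(m^4 + m^2 + 1)

m^6 - 1 = (m^2 - 1)(m^4 + m^2 + 1), and m^2 - 1 = (m-1)(m+1).
So m(m^6 - 1) = (m - 1)m(m + 1)(m^4 + m^2 + 1).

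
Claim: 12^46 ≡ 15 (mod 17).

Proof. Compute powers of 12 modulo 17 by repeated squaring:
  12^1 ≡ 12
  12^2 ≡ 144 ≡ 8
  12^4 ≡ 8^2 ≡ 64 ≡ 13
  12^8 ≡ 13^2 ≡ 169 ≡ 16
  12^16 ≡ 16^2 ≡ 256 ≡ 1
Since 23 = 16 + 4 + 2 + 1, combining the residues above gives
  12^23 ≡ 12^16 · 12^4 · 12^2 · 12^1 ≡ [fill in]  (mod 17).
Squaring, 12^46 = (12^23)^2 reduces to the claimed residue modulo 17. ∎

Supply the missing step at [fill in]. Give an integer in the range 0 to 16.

Multiply the listed residues: 1 · 13 · 8 · 12 = 13 → 104 → 1248.
Reducing modulo 17: 1248 = 73·17 + 7, so 12^23 ≡ 7.

7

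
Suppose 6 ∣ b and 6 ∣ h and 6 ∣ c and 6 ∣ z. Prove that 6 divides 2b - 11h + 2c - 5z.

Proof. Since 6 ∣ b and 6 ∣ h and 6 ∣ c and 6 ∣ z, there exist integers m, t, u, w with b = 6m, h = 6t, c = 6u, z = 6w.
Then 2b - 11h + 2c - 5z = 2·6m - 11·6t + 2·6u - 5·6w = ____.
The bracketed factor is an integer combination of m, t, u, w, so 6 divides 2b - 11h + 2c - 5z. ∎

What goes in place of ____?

Pull the common 6 out of every term: 2·6m - 11·6t + 2·6u - 5·6w = 6(2m - 11t + 2u - 5w).
2m - 11t + 2u - 5w is an integer, which exhibits the divisibility.

6(2m - 11t + 2u - 5w)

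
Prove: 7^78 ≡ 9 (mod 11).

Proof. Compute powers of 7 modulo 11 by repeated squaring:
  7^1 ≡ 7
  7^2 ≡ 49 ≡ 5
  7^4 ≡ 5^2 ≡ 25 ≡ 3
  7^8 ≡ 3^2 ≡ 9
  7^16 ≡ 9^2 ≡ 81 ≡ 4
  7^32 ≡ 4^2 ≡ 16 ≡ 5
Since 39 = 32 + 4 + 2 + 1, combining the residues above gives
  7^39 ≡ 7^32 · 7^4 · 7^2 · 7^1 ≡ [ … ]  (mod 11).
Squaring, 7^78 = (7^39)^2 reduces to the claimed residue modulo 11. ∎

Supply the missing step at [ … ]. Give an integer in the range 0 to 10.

8

Multiply the listed residues: 5 · 3 · 5 · 7 = 15 → 75 → 525.
Reducing modulo 11: 525 = 47·11 + 8, so 7^39 ≡ 8.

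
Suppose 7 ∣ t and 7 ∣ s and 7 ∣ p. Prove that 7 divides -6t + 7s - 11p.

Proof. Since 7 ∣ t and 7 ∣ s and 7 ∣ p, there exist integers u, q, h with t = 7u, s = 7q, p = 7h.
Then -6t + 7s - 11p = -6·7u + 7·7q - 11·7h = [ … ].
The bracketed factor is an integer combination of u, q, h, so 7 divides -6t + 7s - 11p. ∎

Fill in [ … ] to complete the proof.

7(-11h + 7q - 6u)

Pull the common 7 out of every term: -6·7u + 7·7q - 11·7h = 7(-11h + 7q - 6u).
-11h + 7q - 6u is an integer, which exhibits the divisibility.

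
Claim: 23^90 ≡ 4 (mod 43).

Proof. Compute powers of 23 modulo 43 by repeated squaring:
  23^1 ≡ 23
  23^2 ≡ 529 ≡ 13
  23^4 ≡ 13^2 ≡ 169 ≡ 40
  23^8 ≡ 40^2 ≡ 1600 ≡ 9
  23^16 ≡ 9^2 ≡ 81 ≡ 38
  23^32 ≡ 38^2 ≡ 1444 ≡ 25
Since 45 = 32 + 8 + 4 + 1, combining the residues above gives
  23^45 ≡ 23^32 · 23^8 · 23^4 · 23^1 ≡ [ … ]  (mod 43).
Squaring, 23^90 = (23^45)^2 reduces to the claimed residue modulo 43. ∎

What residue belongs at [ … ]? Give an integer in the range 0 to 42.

Multiply the listed residues: 25 · 9 · 40 · 23 = 225 → 9000 → 207000.
Reducing modulo 43: 207000 = 4813·43 + 41, so 23^45 ≡ 41.

41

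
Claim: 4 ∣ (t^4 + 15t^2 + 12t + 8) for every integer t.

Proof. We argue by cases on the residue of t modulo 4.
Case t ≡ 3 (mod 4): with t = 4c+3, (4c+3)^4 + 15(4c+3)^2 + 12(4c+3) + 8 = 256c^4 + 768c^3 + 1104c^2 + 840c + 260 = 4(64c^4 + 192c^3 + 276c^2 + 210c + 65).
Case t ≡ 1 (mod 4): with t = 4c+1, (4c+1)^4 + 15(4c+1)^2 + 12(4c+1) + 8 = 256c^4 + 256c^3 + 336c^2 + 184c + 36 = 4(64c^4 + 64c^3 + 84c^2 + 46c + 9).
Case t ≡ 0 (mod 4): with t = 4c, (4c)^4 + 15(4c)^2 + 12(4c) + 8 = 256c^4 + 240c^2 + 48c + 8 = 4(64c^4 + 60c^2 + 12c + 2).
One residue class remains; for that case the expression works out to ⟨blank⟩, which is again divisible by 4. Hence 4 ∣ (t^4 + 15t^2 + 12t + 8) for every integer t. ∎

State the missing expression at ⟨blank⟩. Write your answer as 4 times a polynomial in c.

4(64c^4 + 128c^3 + 156c^2 + 104c + 27)

Only t ≡ 2 (mod 4) is unaccounted for. Put t = 4c+2:
(4c+2)^4 + 15(4c+2)^2 + 12(4c+2) + 8 expands to 256c^4 + 512c^3 + 624c^2 + 416c + 108,
and factoring out 4 leaves 4(64c^4 + 128c^3 + 156c^2 + 104c + 27).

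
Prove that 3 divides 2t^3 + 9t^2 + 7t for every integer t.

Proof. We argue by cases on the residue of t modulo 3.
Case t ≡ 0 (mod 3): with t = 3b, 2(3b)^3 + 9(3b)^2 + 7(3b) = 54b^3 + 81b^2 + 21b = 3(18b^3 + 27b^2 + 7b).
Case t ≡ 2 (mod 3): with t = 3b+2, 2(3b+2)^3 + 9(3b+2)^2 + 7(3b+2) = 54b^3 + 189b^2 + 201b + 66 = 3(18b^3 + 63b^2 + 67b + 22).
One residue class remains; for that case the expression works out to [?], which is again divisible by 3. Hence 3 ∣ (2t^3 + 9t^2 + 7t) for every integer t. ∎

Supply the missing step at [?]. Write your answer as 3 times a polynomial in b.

3(18b^3 + 45b^2 + 31b + 6)

Only t ≡ 1 (mod 3) is unaccounted for. Put t = 3b+1:
2(3b+1)^3 + 9(3b+1)^2 + 7(3b+1) expands to 54b^3 + 135b^2 + 93b + 18,
and factoring out 3 leaves 3(18b^3 + 45b^2 + 31b + 6).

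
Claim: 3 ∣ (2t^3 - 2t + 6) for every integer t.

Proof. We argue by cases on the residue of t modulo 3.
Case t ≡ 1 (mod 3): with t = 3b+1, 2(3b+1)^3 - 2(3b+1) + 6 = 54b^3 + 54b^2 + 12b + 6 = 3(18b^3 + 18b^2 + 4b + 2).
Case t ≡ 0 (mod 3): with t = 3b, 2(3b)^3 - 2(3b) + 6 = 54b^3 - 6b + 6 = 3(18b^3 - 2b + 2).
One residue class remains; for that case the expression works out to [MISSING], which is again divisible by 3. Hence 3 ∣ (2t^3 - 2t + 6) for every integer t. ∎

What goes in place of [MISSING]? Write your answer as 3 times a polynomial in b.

3(18b^3 + 36b^2 + 22b + 6)

Only t ≡ 2 (mod 3) is unaccounted for. Put t = 3b+2:
2(3b+2)^3 - 2(3b+2) + 6 expands to 54b^3 + 108b^2 + 66b + 18,
and factoring out 3 leaves 3(18b^3 + 36b^2 + 22b + 6).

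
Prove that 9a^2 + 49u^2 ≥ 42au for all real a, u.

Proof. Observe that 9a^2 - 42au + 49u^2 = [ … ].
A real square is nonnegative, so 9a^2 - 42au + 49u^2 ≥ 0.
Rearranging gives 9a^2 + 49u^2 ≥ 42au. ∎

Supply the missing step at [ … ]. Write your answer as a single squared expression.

9a^2 - 42au + 49u^2 is a perfect-square trinomial: the outer terms are (3a)^2 and (7u)^2, and the cross term is -2·3a·7u.
So 9a^2 - 42au + 49u^2 = (3a - 7u)^2 ≥ 0.

(3a - 7u)^2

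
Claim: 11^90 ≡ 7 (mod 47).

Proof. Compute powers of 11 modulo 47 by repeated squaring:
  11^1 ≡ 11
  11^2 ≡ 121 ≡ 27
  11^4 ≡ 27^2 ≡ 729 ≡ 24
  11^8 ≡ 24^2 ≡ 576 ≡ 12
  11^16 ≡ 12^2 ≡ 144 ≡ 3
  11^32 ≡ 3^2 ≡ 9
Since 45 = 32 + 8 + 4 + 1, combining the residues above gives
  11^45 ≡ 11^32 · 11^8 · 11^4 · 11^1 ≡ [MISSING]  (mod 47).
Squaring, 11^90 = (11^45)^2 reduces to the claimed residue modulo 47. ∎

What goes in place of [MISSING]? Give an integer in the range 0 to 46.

11^32 · 11^8 · 11^4 · 11^1 ≡ 9 · 12 · 24 · 11 = 28512.
28512 mod 47 = 30, so 11^45 ≡ 30 (mod 47).

30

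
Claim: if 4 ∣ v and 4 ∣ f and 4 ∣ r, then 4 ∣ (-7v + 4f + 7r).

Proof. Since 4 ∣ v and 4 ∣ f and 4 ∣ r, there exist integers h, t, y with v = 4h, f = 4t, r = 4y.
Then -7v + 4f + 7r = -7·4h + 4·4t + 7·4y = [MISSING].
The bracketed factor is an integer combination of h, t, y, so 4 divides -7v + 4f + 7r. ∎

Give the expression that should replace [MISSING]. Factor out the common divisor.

4(-7h + 4t + 7y)

Pull the common 4 out of every term: -7·4h + 4·4t + 7·4y = 4(-7h + 4t + 7y).
-7h + 4t + 7y is an integer, which exhibits the divisibility.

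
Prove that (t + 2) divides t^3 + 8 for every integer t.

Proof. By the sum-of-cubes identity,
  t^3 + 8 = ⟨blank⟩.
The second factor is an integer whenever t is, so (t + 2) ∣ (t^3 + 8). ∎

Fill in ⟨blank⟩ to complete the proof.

(t + 2)(t^2 - 2t + 4)

Polynomial division of t^3 + 8 by t + 2 leaves remainder 0 and quotient t^2 - 2t + 4.
Hence t^3 + 8 = (t + 2)(t^2 - 2t + 4).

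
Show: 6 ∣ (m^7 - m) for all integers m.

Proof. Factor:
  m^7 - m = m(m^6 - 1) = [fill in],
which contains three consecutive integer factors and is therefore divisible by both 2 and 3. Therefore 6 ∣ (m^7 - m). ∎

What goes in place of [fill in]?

(m - 1)m(m + 1)(m^4 + m^2 + 1)

m^6 - 1 = (m^2 - 1)(m^4 + m^2 + 1), and m^2 - 1 = (m-1)(m+1).
So m(m^6 - 1) = (m - 1)m(m + 1)(m^4 + m^2 + 1).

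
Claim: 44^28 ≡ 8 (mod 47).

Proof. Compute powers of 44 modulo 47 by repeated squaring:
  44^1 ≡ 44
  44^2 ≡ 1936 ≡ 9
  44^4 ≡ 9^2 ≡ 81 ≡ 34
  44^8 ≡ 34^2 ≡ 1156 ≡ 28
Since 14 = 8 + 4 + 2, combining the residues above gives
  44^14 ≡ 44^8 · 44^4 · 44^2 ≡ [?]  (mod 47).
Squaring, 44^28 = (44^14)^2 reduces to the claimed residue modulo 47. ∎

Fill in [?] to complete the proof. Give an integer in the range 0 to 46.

44^8 · 44^4 · 44^2 ≡ 28 · 34 · 9 = 8568.
8568 mod 47 = 14, so 44^14 ≡ 14 (mod 47).

14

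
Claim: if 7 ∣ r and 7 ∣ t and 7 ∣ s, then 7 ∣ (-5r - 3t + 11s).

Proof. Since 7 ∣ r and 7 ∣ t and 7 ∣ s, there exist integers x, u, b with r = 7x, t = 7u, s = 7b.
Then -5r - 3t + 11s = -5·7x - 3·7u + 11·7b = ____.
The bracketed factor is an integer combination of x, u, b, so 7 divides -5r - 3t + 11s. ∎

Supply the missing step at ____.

7(11b - 3u - 5x)

Pull the common 7 out of every term: -5·7x - 3·7u + 11·7b = 7(11b - 3u - 5x).
11b - 3u - 5x is an integer, which exhibits the divisibility.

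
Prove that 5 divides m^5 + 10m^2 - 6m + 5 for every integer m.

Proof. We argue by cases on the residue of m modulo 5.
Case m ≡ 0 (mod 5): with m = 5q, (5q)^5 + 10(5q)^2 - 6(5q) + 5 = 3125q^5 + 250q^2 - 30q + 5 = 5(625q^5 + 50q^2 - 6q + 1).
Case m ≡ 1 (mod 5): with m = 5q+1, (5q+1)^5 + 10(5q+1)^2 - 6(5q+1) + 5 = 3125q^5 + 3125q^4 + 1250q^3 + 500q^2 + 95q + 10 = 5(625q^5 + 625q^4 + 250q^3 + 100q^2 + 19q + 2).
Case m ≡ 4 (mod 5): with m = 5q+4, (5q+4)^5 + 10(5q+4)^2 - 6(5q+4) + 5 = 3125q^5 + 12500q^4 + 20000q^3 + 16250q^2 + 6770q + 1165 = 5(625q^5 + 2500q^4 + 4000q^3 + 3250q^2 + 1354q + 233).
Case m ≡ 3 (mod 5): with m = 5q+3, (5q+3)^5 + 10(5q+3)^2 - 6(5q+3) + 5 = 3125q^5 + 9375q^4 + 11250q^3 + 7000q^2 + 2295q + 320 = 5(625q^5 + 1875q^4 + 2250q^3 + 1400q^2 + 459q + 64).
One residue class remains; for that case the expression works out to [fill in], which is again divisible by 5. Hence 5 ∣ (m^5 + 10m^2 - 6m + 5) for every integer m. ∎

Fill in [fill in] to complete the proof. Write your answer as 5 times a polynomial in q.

The residues treated are {0, 1, 4, 3}, so the missing case is m ≡ 2 (mod 5); write m = 5q+2.
Then (5q+2)^5 + 10(5q+2)^2 - 6(5q+2) + 5 = 3125q^5 + 6250q^4 + 5000q^3 + 2250q^2 + 570q + 65 = 5(625q^5 + 1250q^4 + 1000q^3 + 450q^2 + 114q + 13).

5(625q^5 + 1250q^4 + 1000q^3 + 450q^2 + 114q + 13)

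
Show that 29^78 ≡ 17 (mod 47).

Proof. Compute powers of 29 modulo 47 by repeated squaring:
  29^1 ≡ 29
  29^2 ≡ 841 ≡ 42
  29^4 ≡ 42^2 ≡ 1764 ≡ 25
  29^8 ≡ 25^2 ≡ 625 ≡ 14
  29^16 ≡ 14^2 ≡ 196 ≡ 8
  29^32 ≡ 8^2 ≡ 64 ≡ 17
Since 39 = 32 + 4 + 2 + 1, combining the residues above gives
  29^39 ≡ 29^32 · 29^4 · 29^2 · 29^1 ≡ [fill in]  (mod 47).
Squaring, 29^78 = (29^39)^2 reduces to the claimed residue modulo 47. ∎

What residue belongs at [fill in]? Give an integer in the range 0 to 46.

Multiply the listed residues: 17 · 25 · 42 · 29 = 425 → 17850 → 517650.
Reducing modulo 47: 517650 = 11013·47 + 39, so 29^39 ≡ 39.

39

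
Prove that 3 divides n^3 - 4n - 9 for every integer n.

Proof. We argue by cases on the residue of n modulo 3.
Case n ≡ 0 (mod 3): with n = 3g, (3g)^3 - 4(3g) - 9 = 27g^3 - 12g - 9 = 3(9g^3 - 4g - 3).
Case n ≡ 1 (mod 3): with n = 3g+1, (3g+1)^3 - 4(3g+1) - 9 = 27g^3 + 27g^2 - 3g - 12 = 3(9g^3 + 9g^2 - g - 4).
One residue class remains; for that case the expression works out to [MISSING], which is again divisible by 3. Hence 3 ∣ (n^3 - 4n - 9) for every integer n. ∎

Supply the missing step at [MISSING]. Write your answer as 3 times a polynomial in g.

Only n ≡ 2 (mod 3) is unaccounted for. Put n = 3g+2:
(3g+2)^3 - 4(3g+2) - 9 expands to 27g^3 + 54g^2 + 24g - 9,
and factoring out 3 leaves 3(9g^3 + 18g^2 + 8g - 3).

3(9g^3 + 18g^2 + 8g - 3)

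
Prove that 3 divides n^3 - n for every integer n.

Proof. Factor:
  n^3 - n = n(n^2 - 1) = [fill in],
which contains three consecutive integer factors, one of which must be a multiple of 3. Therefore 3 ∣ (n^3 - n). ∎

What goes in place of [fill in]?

(n - 1)n(n + 1)

n(n^2 - 1) = n(n - 1)(n + 1) = (n - 1)n(n + 1).
These three factors are consecutive integers, so their product is divisible by 3.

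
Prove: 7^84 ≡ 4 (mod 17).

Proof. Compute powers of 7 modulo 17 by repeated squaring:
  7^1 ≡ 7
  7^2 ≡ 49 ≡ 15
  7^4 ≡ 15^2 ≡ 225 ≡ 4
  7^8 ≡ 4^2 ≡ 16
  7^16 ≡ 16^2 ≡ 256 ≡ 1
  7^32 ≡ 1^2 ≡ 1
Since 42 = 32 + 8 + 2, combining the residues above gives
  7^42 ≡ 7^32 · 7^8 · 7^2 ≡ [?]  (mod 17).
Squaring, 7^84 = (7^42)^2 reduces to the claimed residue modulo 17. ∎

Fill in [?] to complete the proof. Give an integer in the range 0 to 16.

Multiply the listed residues: 1 · 16 · 15 = 16 → 240.
Reducing modulo 17: 240 = 14·17 + 2, so 7^42 ≡ 2.

2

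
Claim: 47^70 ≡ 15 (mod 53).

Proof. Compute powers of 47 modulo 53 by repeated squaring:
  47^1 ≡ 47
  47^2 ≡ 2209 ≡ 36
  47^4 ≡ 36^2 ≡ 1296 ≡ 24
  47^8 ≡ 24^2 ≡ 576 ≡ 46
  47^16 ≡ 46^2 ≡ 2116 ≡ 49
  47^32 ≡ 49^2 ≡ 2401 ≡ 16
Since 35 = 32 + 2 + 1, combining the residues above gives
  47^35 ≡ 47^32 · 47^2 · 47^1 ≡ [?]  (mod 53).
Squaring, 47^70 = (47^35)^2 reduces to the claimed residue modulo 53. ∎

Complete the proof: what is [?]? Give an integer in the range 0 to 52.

47^32 · 47^2 · 47^1 ≡ 16 · 36 · 47 = 27072.
27072 mod 53 = 42, so 47^35 ≡ 42 (mod 53).

42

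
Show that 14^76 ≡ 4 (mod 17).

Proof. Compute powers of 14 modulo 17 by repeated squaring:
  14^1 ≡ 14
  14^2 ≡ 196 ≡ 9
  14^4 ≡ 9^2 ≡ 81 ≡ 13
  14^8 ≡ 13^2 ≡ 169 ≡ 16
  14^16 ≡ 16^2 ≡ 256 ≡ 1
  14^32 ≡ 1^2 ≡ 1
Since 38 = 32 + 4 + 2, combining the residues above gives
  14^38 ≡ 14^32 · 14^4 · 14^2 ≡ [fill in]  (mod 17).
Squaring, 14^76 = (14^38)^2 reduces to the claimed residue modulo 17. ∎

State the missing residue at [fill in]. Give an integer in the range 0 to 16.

Multiply the listed residues: 1 · 13 · 9 = 13 → 117.
Reducing modulo 17: 117 = 6·17 + 15, so 14^38 ≡ 15.

15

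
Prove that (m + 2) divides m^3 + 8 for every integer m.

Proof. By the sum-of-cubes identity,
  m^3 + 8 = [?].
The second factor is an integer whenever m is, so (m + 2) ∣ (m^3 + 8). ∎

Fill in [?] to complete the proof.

Polynomial division of m^3 + 8 by m + 2 leaves remainder 0 and quotient m^2 - 2m + 4.
Hence m^3 + 8 = (m + 2)(m^2 - 2m + 4).

(m + 2)(m^2 - 2m + 4)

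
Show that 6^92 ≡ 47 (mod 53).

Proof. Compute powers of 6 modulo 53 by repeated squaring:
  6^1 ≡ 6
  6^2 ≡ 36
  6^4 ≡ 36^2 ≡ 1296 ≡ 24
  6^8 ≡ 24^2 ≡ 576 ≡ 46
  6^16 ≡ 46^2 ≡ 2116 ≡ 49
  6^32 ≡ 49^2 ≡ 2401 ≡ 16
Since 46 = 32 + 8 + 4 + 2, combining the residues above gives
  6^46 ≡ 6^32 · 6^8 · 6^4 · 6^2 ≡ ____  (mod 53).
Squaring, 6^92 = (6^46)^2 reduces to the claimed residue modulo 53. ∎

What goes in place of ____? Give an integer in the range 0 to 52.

Multiply the listed residues: 16 · 46 · 24 · 36 = 736 → 17664 → 635904.
Reducing modulo 53: 635904 = 11998·53 + 10, so 6^46 ≡ 10.

10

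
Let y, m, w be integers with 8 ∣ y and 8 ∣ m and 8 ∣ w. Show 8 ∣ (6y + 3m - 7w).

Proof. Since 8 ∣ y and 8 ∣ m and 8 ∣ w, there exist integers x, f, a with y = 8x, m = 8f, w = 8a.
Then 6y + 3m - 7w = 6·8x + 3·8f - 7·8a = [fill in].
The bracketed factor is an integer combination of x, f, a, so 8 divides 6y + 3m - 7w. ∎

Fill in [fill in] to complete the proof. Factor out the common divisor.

Each term has a factor of 8: 6·8x + 3·8f - 7·8a = 8·(-7a + 3f + 6x).
Since -7a + 3f + 6x is an integer, 8 ∣ (6y + 3m - 7w).

8(-7a + 3f + 6x)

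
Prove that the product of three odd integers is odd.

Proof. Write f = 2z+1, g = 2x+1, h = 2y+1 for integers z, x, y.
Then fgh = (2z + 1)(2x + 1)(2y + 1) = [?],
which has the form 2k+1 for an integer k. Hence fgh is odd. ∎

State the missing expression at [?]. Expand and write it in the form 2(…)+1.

2(4xyz + 2xy + 2xz + x + 2yz + y + z) + 1

Expanding: (2z + 1)(2x + 1)(2y + 1) = 8xyz + 4xy + 4xz + 2x + 4yz + 2y + 2z + 1.
Every term except the constant is even, so this is 2(4xyz + 2xy + 2xz + x + 2yz + y + z) + 1,
and 4xyz + 2xy + 2xz + x + 2yz + y + z ∈ ℤ gives the required form.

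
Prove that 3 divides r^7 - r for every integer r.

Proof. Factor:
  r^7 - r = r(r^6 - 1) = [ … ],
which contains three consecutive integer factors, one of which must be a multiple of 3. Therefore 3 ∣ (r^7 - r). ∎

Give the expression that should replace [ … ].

(r - 1)r(r + 1)(r^4 + r^2 + 1)

r^6 - 1 = (r^2 - 1)(r^4 + r^2 + 1), and r^2 - 1 = (r-1)(r+1).
So r(r^6 - 1) = (r - 1)r(r + 1)(r^4 + r^2 + 1).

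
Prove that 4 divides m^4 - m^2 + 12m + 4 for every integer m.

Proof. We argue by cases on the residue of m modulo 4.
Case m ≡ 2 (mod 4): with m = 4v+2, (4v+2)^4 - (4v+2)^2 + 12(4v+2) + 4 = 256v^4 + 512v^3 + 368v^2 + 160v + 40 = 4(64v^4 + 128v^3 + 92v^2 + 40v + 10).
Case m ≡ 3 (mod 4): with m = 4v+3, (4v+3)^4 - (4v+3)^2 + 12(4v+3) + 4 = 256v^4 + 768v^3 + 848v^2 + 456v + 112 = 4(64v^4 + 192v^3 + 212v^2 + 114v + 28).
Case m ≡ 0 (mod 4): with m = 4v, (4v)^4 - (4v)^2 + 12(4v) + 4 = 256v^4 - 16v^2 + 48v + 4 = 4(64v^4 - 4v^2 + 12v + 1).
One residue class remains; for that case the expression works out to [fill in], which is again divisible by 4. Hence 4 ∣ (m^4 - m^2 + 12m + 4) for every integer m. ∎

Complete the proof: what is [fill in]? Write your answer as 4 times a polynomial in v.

4(64v^4 + 64v^3 + 20v^2 + 14v + 4)

The residues treated are {2, 3, 0}, so the missing case is m ≡ 1 (mod 4); write m = 4v+1.
Then (4v+1)^4 - (4v+1)^2 + 12(4v+1) + 4 = 256v^4 + 256v^3 + 80v^2 + 56v + 16 = 4(64v^4 + 64v^3 + 20v^2 + 14v + 4).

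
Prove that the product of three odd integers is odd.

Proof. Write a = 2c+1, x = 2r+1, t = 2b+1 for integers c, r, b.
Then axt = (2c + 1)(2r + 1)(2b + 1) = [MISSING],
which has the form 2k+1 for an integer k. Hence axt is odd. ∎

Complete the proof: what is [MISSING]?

2(4bcr + 2bc + 2br + b + 2cr + c + r) + 1

(2c + 1)(2r + 1)(2b + 1) = 8bcr + 4bc + 4br + 2b + 4cr + 2c + 2r + 1
= 2(4bcr + 2bc + 2br + b + 2cr + c + r) + 1.
Since 4bcr + 2bc + 2br + b + 2cr + c + r is an integer, the product is of the form 2k+1 for an integer k.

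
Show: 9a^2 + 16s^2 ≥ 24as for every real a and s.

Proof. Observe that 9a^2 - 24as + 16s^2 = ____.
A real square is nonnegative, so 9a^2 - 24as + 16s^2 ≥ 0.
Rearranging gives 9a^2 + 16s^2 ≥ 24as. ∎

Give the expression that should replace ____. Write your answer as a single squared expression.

(3a - 4s)^2

9a^2 - 24as + 16s^2 is a perfect-square trinomial: the outer terms are (3a)^2 and (4s)^2, and the cross term is -2·3a·4s.
So 9a^2 - 24as + 16s^2 = (3a - 4s)^2 ≥ 0.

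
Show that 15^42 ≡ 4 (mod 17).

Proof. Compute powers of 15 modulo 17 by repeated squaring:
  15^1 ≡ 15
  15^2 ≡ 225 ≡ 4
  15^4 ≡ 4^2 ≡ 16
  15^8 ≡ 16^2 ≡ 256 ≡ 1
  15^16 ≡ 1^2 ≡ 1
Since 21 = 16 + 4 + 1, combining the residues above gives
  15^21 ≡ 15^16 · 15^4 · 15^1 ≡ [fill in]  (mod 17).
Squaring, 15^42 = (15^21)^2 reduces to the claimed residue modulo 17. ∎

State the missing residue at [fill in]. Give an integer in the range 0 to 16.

Multiply the listed residues: 1 · 16 · 15 = 16 → 240.
Reducing modulo 17: 240 = 14·17 + 2, so 15^21 ≡ 2.

2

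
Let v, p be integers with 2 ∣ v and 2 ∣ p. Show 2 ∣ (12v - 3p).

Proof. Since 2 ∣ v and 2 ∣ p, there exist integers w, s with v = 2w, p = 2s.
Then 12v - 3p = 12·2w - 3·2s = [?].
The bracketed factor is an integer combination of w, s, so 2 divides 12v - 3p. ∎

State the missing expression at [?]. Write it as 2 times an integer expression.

Pull the common 2 out of every term: 12·2w - 3·2s = 2(-3s + 12w).
-3s + 12w is an integer, which exhibits the divisibility.

2(-3s + 12w)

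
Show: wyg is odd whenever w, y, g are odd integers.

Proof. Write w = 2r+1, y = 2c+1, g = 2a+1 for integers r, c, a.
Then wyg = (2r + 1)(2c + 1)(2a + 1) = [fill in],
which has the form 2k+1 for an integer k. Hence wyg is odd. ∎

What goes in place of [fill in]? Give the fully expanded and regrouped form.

Expanding: (2r + 1)(2c + 1)(2a + 1) = 8acr + 4ac + 4ar + 2a + 4cr + 2c + 2r + 1.
Every term except the constant is even, so this is 2(4acr + 2ac + 2ar + a + 2cr + c + r) + 1,
and 4acr + 2ac + 2ar + a + 2cr + c + r ∈ ℤ gives the required form.

2(4acr + 2ac + 2ar + a + 2cr + c + r) + 1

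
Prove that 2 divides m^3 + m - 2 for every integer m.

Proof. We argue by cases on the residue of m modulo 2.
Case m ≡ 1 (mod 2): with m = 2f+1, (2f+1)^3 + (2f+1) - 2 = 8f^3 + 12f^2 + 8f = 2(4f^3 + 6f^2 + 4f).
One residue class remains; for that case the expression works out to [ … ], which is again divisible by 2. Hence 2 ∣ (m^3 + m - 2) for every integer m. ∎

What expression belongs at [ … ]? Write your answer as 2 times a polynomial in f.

2(4f^3 + f - 1)

The residues treated are {1}, so the missing case is m ≡ 0 (mod 2); write m = 2f.
Then (2f)^3 + (2f) - 2 = 8f^3 + 2f - 2 = 2(4f^3 + f - 1).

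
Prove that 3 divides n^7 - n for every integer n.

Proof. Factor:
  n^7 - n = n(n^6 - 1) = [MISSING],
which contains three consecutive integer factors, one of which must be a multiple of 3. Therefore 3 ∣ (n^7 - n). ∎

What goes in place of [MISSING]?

n^6 - 1 = (n^2 - 1)(n^4 + n^2 + 1), and n^2 - 1 = (n-1)(n+1).
So n(n^6 - 1) = (n - 1)n(n + 1)(n^4 + n^2 + 1).

(n - 1)n(n + 1)(n^4 + n^2 + 1)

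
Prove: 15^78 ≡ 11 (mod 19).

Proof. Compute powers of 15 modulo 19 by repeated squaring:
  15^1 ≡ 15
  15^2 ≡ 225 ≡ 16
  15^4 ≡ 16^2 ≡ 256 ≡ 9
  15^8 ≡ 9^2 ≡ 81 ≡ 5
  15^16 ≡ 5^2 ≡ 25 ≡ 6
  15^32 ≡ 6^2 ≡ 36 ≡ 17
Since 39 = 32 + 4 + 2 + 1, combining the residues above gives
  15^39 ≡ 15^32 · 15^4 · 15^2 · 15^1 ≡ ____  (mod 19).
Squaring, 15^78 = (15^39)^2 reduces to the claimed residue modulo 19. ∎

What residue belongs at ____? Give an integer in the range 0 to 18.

Multiply the listed residues: 17 · 9 · 16 · 15 = 153 → 2448 → 36720.
Reducing modulo 19: 36720 = 1932·19 + 12, so 15^39 ≡ 12.

12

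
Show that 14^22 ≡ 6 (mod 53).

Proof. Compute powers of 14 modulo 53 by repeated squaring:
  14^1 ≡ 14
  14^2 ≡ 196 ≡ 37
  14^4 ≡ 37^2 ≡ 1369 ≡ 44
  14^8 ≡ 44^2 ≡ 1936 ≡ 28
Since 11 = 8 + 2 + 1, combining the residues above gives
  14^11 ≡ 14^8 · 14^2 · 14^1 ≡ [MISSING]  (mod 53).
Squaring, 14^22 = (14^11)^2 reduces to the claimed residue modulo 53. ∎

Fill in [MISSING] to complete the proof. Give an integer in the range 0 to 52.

Multiply the listed residues: 28 · 37 · 14 = 1036 → 14504.
Reducing modulo 53: 14504 = 273·53 + 35, so 14^11 ≡ 35.

35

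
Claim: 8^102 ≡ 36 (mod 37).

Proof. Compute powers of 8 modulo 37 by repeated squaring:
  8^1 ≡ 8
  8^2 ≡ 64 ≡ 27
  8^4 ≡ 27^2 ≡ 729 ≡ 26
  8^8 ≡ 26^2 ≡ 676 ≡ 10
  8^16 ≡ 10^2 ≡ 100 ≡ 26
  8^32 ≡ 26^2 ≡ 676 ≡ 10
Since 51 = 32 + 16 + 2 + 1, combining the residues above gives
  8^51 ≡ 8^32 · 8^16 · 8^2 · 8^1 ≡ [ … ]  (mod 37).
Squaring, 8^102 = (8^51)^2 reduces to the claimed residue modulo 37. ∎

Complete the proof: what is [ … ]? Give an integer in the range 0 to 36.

8^32 · 8^16 · 8^2 · 8^1 ≡ 10 · 26 · 27 · 8 = 56160.
56160 mod 37 = 31, so 8^51 ≡ 31 (mod 37).

31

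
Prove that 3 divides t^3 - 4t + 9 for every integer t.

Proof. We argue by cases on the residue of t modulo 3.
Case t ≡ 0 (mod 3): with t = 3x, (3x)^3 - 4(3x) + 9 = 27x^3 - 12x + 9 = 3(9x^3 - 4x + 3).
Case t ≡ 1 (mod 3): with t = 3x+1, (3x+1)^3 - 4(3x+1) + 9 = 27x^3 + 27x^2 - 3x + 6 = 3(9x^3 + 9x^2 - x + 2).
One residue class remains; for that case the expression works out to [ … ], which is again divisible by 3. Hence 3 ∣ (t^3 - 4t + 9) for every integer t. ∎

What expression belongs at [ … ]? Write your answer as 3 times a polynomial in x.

3(9x^3 + 18x^2 + 8x + 3)

Only t ≡ 2 (mod 3) is unaccounted for. Put t = 3x+2:
(3x+2)^3 - 4(3x+2) + 9 expands to 27x^3 + 54x^2 + 24x + 9,
and factoring out 3 leaves 3(9x^3 + 18x^2 + 8x + 3).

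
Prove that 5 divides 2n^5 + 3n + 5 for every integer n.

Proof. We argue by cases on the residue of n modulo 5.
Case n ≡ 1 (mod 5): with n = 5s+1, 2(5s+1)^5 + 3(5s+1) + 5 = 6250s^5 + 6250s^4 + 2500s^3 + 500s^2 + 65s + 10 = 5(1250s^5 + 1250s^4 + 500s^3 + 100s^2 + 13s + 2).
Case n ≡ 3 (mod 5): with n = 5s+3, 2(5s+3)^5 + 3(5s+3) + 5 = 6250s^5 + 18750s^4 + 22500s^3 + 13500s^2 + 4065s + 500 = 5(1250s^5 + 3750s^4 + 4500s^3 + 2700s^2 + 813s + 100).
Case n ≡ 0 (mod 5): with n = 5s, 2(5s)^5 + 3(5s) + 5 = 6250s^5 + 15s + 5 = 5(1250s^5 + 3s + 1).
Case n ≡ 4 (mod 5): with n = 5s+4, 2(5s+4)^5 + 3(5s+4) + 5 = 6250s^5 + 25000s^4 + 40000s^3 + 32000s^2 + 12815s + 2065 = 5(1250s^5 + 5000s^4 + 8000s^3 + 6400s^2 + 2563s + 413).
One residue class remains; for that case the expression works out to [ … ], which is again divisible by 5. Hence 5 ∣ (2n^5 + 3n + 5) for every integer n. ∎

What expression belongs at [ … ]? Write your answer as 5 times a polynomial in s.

The residues treated are {1, 3, 0, 4}, so the missing case is n ≡ 2 (mod 5); write n = 5s+2.
Then 2(5s+2)^5 + 3(5s+2) + 5 = 6250s^5 + 12500s^4 + 10000s^3 + 4000s^2 + 815s + 75 = 5(1250s^5 + 2500s^4 + 2000s^3 + 800s^2 + 163s + 15).

5(1250s^5 + 2500s^4 + 2000s^3 + 800s^2 + 163s + 15)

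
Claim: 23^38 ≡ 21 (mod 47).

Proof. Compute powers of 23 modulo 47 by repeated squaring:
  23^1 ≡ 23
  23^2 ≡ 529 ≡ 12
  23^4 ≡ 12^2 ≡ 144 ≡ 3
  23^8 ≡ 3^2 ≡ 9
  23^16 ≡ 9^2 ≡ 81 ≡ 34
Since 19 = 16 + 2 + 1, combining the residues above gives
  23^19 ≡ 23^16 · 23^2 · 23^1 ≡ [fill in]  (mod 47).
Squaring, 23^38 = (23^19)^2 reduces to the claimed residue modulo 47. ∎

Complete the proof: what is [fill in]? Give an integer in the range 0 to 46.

31

Multiply the listed residues: 34 · 12 · 23 = 408 → 9384.
Reducing modulo 47: 9384 = 199·47 + 31, so 23^19 ≡ 31.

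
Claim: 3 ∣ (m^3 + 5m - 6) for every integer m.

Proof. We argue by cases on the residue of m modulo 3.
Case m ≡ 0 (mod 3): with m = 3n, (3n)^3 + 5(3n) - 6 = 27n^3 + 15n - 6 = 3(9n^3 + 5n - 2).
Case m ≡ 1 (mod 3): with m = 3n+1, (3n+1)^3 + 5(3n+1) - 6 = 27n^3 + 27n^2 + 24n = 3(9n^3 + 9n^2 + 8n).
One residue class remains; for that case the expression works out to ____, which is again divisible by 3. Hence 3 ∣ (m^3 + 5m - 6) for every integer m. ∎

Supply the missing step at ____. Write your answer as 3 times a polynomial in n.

The residues treated are {0, 1}, so the missing case is m ≡ 2 (mod 3); write m = 3n+2.
Then (3n+2)^3 + 5(3n+2) - 6 = 27n^3 + 54n^2 + 51n + 12 = 3(9n^3 + 18n^2 + 17n + 4).

3(9n^3 + 18n^2 + 17n + 4)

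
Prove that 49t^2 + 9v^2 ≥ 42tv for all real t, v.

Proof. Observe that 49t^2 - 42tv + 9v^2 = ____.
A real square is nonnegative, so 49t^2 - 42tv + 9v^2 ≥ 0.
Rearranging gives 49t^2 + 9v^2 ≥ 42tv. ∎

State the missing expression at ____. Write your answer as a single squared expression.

(7t - 3v)^2

49t^2 - 42tv + 9v^2 is a perfect-square trinomial: the outer terms are (7t)^2 and (3v)^2, and the cross term is -2·7t·3v.
So 49t^2 - 42tv + 9v^2 = (7t - 3v)^2 ≥ 0.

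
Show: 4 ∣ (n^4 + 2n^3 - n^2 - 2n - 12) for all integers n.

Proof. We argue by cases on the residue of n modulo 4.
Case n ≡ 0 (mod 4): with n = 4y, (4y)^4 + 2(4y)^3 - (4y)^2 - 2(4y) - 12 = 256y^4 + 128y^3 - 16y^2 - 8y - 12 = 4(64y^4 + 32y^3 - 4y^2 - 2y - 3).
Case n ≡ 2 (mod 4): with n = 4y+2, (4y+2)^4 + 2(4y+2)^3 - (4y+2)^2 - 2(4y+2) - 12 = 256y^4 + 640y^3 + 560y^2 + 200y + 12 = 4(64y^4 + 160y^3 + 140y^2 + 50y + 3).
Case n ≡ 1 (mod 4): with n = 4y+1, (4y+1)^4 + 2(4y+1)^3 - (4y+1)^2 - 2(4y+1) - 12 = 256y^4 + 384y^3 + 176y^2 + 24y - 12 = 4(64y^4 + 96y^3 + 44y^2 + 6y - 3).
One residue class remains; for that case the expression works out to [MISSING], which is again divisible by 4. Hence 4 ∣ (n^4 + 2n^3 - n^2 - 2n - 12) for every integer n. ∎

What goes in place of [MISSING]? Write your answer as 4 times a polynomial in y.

4(64y^4 + 224y^3 + 284y^2 + 154y + 27)

The residues treated are {0, 2, 1}, so the missing case is n ≡ 3 (mod 4); write n = 4y+3.
Then (4y+3)^4 + 2(4y+3)^3 - (4y+3)^2 - 2(4y+3) - 12 = 256y^4 + 896y^3 + 1136y^2 + 616y + 108 = 4(64y^4 + 224y^3 + 284y^2 + 154y + 27).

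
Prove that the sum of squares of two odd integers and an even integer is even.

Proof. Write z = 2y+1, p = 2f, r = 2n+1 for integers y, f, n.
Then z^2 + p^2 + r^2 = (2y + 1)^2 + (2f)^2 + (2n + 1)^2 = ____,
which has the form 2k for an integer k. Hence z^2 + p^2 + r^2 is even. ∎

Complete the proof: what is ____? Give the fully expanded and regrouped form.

2(2f^2 + 2n^2 + 2n + 2y^2 + 2y + 1)

(2y + 1)^2 + (2f)^2 + (2n + 1)^2 = 4f^2 + 4n^2 + 4n + 4y^2 + 4y + 2
= 2(2f^2 + 2n^2 + 2n + 2y^2 + 2y + 1).
Since 2f^2 + 2n^2 + 2n + 2y^2 + 2y + 1 is an integer, the sum of squares is of the form 2k for an integer k.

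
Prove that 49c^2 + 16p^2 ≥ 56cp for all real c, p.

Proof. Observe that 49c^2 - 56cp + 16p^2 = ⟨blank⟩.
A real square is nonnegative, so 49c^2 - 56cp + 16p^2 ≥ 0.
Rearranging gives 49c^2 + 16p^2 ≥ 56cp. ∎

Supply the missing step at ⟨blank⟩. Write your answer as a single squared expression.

(7c - 4p)^2

The leading and trailing coefficients are 7^2 and 4^2, and 56 = 2·7·4, so the trinomial is (7c - 4p)^2.
Hence 49c^2 - 56cp + 16p^2 ≥ 0.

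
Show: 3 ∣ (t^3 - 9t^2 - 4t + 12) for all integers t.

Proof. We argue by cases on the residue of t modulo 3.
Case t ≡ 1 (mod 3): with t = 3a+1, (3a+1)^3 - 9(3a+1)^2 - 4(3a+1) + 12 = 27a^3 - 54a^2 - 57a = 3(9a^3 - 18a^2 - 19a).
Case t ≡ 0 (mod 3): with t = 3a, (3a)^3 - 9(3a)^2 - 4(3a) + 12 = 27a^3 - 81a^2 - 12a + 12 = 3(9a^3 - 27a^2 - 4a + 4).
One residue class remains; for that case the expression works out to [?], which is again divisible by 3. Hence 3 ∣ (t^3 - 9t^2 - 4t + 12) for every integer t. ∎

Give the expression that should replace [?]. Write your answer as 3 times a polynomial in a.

Only t ≡ 2 (mod 3) is unaccounted for. Put t = 3a+2:
(3a+2)^3 - 9(3a+2)^2 - 4(3a+2) + 12 expands to 27a^3 - 27a^2 - 84a - 24,
and factoring out 3 leaves 3(9a^3 - 9a^2 - 28a - 8).

3(9a^3 - 9a^2 - 28a - 8)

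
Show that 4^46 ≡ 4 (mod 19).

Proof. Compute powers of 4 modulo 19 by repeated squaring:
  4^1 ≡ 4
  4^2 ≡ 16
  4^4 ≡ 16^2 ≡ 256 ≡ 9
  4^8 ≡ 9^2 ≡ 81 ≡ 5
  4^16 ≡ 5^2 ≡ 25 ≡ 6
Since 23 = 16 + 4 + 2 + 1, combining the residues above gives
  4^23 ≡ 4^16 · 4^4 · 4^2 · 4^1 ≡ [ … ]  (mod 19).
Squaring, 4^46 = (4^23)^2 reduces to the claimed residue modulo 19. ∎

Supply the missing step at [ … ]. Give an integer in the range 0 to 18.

4^16 · 4^4 · 4^2 · 4^1 ≡ 6 · 9 · 16 · 4 = 3456.
3456 mod 19 = 17, so 4^23 ≡ 17 (mod 19).

17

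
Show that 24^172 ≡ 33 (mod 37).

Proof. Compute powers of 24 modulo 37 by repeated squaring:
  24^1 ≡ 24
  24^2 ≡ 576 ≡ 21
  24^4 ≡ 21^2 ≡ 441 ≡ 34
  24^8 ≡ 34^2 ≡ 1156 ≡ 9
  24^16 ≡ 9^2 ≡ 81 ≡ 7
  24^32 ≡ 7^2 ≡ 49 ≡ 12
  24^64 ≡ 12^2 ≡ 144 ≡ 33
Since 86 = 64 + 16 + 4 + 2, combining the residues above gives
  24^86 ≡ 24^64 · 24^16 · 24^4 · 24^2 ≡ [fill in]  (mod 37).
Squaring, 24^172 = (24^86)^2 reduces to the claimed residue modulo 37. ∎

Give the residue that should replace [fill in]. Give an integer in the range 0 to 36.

Multiply the listed residues: 33 · 7 · 34 · 21 = 231 → 7854 → 164934.
Reducing modulo 37: 164934 = 4457·37 + 25, so 24^86 ≡ 25.

25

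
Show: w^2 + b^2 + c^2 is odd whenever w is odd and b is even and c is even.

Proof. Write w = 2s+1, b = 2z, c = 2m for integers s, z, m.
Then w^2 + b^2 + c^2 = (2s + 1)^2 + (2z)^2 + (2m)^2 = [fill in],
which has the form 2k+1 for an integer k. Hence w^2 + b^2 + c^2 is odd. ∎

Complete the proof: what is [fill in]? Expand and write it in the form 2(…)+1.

Expanding: (2s + 1)^2 + (2z)^2 + (2m)^2 = 4m^2 + 4s^2 + 4s + 4z^2 + 1.
Every term except the constant is even, so this is 2(2m^2 + 2s^2 + 2s + 2z^2) + 1,
and 2m^2 + 2s^2 + 2s + 2z^2 ∈ ℤ gives the required form.

2(2m^2 + 2s^2 + 2s + 2z^2) + 1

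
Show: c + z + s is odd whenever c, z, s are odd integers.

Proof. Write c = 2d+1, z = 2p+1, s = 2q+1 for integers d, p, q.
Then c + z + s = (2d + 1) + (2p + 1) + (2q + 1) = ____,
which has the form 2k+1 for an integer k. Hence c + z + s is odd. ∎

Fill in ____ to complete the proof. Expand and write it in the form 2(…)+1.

(2d + 1) + (2p + 1) + (2q + 1) = 2d + 2p + 2q + 3
= 2(d + p + q + 1) + 1.
Since d + p + q + 1 is an integer, the sum is of the form 2k+1 for an integer k.

2(d + p + q + 1) + 1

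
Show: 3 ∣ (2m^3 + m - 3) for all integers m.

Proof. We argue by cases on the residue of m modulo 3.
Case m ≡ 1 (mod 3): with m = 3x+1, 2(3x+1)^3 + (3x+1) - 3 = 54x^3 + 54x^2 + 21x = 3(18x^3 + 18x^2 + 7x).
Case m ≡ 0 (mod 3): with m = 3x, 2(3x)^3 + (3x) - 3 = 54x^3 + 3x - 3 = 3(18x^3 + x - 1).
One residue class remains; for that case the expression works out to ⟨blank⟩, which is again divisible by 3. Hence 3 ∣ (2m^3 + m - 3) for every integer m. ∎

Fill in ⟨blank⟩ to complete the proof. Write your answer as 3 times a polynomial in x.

The residues treated are {1, 0}, so the missing case is m ≡ 2 (mod 3); write m = 3x+2.
Then 2(3x+2)^3 + (3x+2) - 3 = 54x^3 + 108x^2 + 75x + 15 = 3(18x^3 + 36x^2 + 25x + 5).

3(18x^3 + 36x^2 + 25x + 5)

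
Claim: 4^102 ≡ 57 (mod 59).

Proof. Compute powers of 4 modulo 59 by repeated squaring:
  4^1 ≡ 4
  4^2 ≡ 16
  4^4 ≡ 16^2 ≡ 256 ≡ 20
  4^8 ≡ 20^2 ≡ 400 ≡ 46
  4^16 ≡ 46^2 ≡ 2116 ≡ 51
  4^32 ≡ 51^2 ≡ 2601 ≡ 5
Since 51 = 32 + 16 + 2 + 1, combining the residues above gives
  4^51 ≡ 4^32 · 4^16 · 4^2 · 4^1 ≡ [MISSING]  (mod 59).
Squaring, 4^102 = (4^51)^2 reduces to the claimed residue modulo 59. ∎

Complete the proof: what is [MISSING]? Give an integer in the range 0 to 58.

4^32 · 4^16 · 4^2 · 4^1 ≡ 5 · 51 · 16 · 4 = 16320.
16320 mod 59 = 36, so 4^51 ≡ 36 (mod 59).

36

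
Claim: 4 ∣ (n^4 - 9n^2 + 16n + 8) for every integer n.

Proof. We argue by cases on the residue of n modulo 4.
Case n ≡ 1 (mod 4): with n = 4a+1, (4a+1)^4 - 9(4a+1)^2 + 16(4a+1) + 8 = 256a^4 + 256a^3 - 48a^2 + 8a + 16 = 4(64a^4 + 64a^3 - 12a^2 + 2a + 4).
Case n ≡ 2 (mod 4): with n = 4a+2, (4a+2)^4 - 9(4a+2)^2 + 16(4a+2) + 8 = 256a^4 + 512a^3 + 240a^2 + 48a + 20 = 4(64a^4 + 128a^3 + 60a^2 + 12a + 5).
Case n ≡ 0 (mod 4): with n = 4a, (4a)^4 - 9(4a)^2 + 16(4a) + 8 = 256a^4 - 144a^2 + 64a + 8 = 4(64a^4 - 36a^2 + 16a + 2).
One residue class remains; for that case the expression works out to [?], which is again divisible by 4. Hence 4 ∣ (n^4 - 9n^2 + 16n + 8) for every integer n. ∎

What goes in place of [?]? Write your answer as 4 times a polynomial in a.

Only n ≡ 3 (mod 4) is unaccounted for. Put n = 4a+3:
(4a+3)^4 - 9(4a+3)^2 + 16(4a+3) + 8 expands to 256a^4 + 768a^3 + 720a^2 + 280a + 56,
and factoring out 4 leaves 4(64a^4 + 192a^3 + 180a^2 + 70a + 14).

4(64a^4 + 192a^3 + 180a^2 + 70a + 14)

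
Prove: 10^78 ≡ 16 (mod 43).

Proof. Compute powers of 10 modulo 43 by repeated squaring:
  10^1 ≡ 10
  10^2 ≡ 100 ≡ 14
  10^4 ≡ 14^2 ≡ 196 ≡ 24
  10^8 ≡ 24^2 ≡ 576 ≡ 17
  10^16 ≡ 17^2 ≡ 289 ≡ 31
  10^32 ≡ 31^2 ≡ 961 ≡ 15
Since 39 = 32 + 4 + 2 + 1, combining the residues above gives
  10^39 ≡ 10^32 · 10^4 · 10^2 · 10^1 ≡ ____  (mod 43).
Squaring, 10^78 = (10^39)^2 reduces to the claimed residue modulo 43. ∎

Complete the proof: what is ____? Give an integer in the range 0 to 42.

4

Multiply the listed residues: 15 · 24 · 14 · 10 = 360 → 5040 → 50400.
Reducing modulo 43: 50400 = 1172·43 + 4, so 10^39 ≡ 4.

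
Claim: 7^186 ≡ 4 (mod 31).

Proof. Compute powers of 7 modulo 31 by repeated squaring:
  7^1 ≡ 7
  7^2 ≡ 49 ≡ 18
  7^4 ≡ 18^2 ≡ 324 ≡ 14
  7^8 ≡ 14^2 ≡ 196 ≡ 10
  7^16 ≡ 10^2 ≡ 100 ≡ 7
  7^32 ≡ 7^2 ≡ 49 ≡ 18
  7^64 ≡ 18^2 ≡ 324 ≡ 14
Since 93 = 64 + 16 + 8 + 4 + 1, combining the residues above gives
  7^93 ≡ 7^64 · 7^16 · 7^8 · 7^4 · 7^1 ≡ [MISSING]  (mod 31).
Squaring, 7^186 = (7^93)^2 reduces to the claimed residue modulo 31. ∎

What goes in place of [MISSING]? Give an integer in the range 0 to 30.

Multiply the listed residues: 14 · 7 · 10 · 14 · 7 = 98 → 980 → 13720 → 96040.
Reducing modulo 31: 96040 = 3098·31 + 2, so 7^93 ≡ 2.

2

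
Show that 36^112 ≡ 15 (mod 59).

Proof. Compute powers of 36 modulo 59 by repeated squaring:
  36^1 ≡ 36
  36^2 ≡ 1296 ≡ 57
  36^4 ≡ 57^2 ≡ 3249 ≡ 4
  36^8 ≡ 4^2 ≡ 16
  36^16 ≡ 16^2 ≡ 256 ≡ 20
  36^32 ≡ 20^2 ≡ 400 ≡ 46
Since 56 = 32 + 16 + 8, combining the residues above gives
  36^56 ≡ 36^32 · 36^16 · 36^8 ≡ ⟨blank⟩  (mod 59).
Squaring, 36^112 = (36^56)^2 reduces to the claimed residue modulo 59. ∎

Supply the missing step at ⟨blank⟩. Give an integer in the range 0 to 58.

29

Multiply the listed residues: 46 · 20 · 16 = 920 → 14720.
Reducing modulo 59: 14720 = 249·59 + 29, so 36^56 ≡ 29.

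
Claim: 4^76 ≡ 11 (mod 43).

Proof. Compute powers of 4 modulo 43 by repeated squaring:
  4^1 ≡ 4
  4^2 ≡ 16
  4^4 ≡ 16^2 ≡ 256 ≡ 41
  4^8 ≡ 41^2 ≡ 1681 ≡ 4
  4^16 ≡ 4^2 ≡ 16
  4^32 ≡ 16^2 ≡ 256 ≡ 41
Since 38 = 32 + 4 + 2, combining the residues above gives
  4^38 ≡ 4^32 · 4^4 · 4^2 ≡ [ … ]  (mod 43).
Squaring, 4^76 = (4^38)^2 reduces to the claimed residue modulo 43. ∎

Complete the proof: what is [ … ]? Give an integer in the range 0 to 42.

4^32 · 4^4 · 4^2 ≡ 41 · 41 · 16 = 26896.
26896 mod 43 = 21, so 4^38 ≡ 21 (mod 43).

21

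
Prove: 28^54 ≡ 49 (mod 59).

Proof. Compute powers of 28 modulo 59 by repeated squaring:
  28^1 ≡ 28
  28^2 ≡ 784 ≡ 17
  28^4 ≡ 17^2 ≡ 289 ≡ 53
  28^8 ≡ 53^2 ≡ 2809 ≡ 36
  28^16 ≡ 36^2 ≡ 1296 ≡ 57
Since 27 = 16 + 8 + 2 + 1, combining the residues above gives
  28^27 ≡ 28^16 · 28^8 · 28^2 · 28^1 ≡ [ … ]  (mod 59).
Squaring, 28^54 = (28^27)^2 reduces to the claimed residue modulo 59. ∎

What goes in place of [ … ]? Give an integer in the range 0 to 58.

Multiply the listed residues: 57 · 36 · 17 · 28 = 2052 → 34884 → 976752.
Reducing modulo 59: 976752 = 16555·59 + 7, so 28^27 ≡ 7.

7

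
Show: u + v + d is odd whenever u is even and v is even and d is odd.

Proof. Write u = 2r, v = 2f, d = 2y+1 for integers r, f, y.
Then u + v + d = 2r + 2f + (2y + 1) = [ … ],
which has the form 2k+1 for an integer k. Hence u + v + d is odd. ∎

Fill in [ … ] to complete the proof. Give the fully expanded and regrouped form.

2(f + r + y) + 1

Expanding: 2r + 2f + (2y + 1) = 2f + 2r + 2y + 1.
Every term except the constant is even, so this is 2(f + r + y) + 1,
and f + r + y ∈ ℤ gives the required form.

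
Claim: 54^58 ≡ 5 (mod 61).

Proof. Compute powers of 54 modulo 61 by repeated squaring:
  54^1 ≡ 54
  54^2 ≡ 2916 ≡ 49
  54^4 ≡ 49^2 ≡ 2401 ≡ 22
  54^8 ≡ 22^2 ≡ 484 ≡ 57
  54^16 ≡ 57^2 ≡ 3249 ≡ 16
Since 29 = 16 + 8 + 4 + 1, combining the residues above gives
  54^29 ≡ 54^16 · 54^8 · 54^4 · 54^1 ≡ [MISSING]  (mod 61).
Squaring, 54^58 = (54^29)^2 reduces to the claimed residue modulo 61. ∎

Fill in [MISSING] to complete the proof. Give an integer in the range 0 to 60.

Multiply the listed residues: 16 · 57 · 22 · 54 = 912 → 20064 → 1083456.
Reducing modulo 61: 1083456 = 17761·61 + 35, so 54^29 ≡ 35.

35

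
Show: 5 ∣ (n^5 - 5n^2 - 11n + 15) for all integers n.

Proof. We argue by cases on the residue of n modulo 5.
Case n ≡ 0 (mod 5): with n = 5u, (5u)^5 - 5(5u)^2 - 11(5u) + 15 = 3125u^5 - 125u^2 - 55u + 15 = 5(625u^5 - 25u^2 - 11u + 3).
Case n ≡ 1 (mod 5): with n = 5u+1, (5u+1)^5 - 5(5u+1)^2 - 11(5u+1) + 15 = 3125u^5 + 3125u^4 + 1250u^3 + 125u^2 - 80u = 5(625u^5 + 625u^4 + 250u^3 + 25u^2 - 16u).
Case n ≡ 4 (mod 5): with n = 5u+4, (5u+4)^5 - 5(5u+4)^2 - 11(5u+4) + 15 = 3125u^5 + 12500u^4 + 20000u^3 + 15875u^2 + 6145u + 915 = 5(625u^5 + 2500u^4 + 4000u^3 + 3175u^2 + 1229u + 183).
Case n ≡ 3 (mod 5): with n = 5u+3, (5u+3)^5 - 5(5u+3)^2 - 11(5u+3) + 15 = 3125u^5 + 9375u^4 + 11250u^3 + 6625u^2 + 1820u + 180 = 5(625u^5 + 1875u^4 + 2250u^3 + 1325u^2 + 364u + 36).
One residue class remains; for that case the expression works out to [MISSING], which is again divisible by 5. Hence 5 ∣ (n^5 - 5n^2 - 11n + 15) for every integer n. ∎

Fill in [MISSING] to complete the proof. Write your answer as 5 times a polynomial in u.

5(625u^5 + 1250u^4 + 1000u^3 + 375u^2 + 49u + 1)

Only n ≡ 2 (mod 5) is unaccounted for. Put n = 5u+2:
(5u+2)^5 - 5(5u+2)^2 - 11(5u+2) + 15 expands to 3125u^5 + 6250u^4 + 5000u^3 + 1875u^2 + 245u + 5,
and factoring out 5 leaves 5(625u^5 + 1250u^4 + 1000u^3 + 375u^2 + 49u + 1).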